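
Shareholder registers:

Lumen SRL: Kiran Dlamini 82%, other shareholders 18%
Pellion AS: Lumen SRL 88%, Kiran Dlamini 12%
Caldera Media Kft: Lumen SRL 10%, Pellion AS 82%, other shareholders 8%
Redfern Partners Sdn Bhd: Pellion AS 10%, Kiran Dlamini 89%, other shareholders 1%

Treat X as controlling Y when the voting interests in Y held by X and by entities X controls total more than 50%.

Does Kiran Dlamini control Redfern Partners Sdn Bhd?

Yes

Kiran holds 82% of Lumen, so Kiran controls Lumen.
Lumen and Kiran together hold 88% + 12% = 100% of Pellion, so Kiran controls Pellion.
Pellion and Kiran together hold 10% + 89% = 99% of Redfern, so Kiran controls Redfern.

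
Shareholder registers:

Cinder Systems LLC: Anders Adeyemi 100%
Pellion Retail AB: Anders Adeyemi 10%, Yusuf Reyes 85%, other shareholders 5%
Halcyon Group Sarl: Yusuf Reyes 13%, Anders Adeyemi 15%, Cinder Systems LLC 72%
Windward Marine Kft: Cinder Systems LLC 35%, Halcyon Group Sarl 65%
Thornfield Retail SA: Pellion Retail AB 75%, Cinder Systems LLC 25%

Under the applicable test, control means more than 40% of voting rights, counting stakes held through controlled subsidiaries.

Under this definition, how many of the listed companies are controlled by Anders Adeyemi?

3

Anders holds 100% of Cinder, so Anders controls Cinder.
Anders and Cinder together hold 15% + 72% = 87% of Halcyon, so Anders controls Halcyon.
Cinder and Halcyon together hold 35% + 65% = 100% of Windward, so Anders controls Windward.
No other company's threshold is met.
Anders controls 3 companies.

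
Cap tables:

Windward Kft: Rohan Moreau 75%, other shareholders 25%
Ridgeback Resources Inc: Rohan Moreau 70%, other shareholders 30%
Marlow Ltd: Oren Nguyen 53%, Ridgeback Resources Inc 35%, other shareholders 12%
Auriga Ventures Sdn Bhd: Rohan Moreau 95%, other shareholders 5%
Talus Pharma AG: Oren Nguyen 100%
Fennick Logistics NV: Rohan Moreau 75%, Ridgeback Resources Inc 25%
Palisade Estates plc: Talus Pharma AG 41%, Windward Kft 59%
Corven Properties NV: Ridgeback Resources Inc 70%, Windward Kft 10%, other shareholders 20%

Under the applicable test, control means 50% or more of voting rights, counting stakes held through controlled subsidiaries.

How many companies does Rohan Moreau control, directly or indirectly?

Rohan holds 75% of Windward, so Rohan controls Windward.
Rohan holds 70% of Ridgeback, so Rohan controls Ridgeback.
Rohan holds 95% of Auriga, so Rohan controls Auriga.
Rohan and Ridgeback together hold 75% + 25% = 100% of Fennick, so Rohan controls Fennick.
Windward holds 59% of Palisade, so Rohan controls Palisade.
Ridgeback and Windward together hold 70% + 10% = 80% of Corven, so Rohan controls Corven.
No other company's threshold is met.
Rohan controls 6 companies.

6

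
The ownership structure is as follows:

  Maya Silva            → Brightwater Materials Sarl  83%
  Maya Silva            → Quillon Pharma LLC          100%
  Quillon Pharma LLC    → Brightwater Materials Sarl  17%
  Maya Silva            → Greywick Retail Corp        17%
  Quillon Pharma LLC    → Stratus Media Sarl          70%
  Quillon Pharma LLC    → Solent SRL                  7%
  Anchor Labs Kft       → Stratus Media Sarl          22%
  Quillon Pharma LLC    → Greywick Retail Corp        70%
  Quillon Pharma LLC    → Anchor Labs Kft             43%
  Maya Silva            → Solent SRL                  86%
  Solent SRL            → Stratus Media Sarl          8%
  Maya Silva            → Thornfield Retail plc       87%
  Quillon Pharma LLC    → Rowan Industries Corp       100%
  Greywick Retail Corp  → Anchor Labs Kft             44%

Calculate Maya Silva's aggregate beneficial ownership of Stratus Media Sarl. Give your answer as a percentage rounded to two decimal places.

95.32%

Maya reaches Stratus along 6 paths.
Via Quillon → Anchor: 100% × 43% × 22% = 9.46%.
Via Quillon → Greywick → Anchor: 100% × 70% × 44% × 22% = 6.776%.
Via Greywick → Anchor: 17% × 44% × 22% = 1.6456%.
Via Solent: 86% × 8% = 6.88%.
Via Quillon → Solent: 100% × 7% × 8% = 0.56%.
Via Quillon: 100% × 70% = 70%.
Total: 9.46% + 6.776% + 1.6456% + 6.88% + 0.56% + 70% = 95.3216%.
Rounded: 95.32%.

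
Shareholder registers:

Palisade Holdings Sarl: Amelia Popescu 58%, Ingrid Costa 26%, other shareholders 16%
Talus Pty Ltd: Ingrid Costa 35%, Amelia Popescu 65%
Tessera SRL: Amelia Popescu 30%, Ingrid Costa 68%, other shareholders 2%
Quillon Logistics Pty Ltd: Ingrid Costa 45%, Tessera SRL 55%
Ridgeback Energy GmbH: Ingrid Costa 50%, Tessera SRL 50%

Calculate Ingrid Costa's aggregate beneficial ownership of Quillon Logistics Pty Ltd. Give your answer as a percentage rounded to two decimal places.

82.40%

Ingrid reaches Quillon along 2 paths.
Direct stake: 45% = 45%.
Via Tessera: 68% × 55% = 37.4%.
Total: 45% + 37.4% = 82.4%.
Rounded: 82.40%.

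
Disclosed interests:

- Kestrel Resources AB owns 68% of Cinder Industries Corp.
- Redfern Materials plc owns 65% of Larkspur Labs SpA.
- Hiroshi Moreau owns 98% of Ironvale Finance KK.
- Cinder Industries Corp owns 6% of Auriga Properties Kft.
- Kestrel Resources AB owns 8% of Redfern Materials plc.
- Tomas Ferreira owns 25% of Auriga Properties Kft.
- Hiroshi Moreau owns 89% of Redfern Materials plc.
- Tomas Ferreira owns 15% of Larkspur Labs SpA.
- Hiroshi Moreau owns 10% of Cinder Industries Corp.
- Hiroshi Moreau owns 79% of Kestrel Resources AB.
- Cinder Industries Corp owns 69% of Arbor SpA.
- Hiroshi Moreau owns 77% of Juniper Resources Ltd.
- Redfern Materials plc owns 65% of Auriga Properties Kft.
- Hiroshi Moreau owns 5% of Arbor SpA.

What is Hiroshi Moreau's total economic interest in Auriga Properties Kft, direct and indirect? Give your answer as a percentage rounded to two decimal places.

Hiroshi reaches Auriga along 4 paths.
Via Kestrel → Redfern: 79% × 8% × 65% = 4.108%.
Via Redfern: 89% × 65% = 57.85%.
Via Cinder: 10% × 6% = 0.6%.
Via Kestrel → Cinder: 79% × 68% × 6% = 3.2232%.
Total: 4.108% + 57.85% + 0.6% + 3.2232% = 65.7812%.
Rounded: 65.78%.

65.78%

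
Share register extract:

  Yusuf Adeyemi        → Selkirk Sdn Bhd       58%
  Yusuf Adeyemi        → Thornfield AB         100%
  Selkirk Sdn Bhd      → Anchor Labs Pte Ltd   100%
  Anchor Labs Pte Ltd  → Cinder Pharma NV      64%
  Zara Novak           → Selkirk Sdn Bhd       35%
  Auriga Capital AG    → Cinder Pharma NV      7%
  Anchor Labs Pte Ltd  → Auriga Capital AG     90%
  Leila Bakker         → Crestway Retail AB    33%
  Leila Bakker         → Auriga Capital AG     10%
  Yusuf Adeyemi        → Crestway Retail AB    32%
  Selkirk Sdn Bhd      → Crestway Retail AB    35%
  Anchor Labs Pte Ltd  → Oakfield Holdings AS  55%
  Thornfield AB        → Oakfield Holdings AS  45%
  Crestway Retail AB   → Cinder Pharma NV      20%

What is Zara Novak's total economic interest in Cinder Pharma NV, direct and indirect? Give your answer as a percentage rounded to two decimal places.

27.06%

Zara reaches Cinder along 3 paths.
Via Selkirk → Anchor → Auriga: 35% × 100% × 90% × 7% = 2.205%.
Via Selkirk → Anchor: 35% × 100% × 64% = 22.4%.
Via Selkirk → Crestway: 35% × 35% × 20% = 2.45%.
Total: 2.205% + 22.4% + 2.45% = 27.055%.
Rounded: 27.06%.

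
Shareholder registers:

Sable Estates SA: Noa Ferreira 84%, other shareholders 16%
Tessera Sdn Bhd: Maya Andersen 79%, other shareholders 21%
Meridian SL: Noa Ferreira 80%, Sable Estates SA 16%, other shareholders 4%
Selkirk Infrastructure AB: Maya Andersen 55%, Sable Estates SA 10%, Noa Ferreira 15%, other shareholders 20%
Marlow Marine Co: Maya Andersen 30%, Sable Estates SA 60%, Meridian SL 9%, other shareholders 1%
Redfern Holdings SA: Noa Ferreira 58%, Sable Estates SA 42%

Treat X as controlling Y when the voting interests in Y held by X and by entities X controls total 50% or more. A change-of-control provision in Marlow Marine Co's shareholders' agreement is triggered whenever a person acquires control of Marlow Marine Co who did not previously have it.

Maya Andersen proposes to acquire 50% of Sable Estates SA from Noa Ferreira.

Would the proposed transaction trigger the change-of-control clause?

Yes

The purchase adds only to Maya's holdings (Noa's stake shrinks), so Maya is the only person who could newly come to control Marlow.
Maya holds 79% of Tessera, so Maya controls Tessera.
Maya holds 55% of Selkirk, so Maya controls Selkirk.
In Marlow, Maya's side holds only 30%, not ≥ 50%.
So before the transaction, Maya does not control Marlow.
After the purchase, Maya holds 50% of Sable directly, and Noa's stake falls to 34%.
Maya holds 50% of Sable, so Maya controls Sable.
Maya and Sable together hold 30% + 60% = 90% of Marlow, so Maya controls Marlow.
Maya did not control Marlow before and does after, so the clause is triggered.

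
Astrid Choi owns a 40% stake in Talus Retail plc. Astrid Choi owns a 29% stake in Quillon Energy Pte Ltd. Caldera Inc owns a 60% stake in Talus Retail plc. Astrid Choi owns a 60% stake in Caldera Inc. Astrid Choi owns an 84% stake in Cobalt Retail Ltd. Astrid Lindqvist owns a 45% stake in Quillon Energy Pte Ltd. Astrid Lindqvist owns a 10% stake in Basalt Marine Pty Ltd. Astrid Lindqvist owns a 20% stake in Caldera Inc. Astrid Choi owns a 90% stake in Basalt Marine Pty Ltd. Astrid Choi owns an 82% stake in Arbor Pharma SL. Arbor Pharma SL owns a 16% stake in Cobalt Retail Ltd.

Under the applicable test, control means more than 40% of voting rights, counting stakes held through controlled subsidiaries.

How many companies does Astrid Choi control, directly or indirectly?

Astrid Choi holds 90% of Basalt, so Astrid Choi controls Basalt.
Astrid Choi holds 82% of Arbor, so Astrid Choi controls Arbor.
Astrid Choi holds 60% of Caldera, so Astrid Choi controls Caldera.
Caldera and Astrid Choi together hold 60% + 40% = 100% of Talus, so Astrid Choi controls Talus.
Astrid Choi and Arbor together hold 84% + 16% = 100% of Cobalt, so Astrid Choi controls Cobalt.
No other company's threshold is met.
Astrid Choi controls 5 companies.

5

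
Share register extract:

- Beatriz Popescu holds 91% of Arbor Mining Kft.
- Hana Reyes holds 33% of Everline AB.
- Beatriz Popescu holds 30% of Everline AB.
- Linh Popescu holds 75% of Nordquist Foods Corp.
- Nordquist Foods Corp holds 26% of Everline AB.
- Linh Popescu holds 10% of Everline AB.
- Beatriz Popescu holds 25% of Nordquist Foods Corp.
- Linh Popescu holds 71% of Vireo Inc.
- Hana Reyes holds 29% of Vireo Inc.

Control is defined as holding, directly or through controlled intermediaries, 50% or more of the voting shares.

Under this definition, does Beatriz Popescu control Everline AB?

Beatriz holds 91% of Arbor, so Beatriz controls Arbor.
In Everline, Beatriz's side holds only 30%, not ≥ 50%.
So Beatriz does not control Everline.

No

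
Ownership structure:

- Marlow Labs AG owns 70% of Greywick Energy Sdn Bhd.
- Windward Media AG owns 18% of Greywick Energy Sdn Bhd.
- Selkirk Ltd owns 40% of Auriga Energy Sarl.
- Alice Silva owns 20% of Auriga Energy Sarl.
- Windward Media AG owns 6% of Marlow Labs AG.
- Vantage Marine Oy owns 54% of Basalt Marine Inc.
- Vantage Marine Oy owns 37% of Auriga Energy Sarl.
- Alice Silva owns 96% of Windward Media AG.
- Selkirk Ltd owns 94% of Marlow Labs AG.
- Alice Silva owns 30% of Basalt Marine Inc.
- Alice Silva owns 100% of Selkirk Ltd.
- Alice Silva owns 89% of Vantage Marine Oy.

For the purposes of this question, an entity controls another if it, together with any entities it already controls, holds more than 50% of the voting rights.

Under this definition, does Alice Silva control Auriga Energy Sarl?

Yes

Alice holds 89% of Vantage, so Alice controls Vantage.
Alice holds 100% of Selkirk, so Alice controls Selkirk.
Alice and Selkirk and Vantage together hold 20% + 40% + 37% = 97% of Auriga, so Alice controls Auriga.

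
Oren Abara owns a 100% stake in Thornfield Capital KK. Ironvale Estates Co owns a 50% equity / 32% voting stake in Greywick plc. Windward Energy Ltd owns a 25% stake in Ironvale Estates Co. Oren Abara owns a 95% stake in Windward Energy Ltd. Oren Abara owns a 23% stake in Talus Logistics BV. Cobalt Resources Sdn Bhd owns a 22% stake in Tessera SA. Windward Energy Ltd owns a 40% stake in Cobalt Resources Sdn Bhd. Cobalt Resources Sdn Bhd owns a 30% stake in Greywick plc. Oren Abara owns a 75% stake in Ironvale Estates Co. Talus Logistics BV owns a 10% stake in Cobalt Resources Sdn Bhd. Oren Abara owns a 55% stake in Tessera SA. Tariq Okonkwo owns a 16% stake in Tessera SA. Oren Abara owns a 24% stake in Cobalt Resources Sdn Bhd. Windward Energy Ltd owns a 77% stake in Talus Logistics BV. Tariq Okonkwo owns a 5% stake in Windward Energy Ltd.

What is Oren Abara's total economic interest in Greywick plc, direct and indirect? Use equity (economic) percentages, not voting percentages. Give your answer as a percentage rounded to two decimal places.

70.86%

Oren reaches Greywick along 6 paths.
Via Ironvale: 75% × 50% = 37.5%.
Via Windward → Ironvale: 95% × 25% × 50% = 11.875%.
Via Windward → Talus → Cobalt: 95% × 77% × 10% × 30% = 2.1945%.
Via Talus → Cobalt: 23% × 10% × 30% = 0.69%.
Via Windward → Cobalt: 95% × 40% × 30% = 11.4%.
Via Cobalt: 24% × 30% = 7.2%.
Total: 37.5% + 11.875% + 2.1945% + 0.69% + 11.4% + 7.2% = 70.8595%.
Rounded: 70.86%.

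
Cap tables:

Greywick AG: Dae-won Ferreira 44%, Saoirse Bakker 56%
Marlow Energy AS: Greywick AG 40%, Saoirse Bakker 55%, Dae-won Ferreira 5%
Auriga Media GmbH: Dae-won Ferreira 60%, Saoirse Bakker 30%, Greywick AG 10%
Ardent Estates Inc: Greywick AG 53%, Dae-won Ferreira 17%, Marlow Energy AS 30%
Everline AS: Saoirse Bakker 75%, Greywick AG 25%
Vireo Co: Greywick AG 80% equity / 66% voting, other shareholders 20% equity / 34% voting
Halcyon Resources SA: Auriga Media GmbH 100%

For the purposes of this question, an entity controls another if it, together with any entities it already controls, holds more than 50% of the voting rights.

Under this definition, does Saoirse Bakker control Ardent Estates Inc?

Yes

Saoirse holds 56% of Greywick, so Saoirse controls Greywick.
Greywick and Saoirse together hold 40% + 55% = 95% of Marlow, so Saoirse controls Marlow.
Greywick and Marlow together hold 53% + 30% = 83% of Ardent, so Saoirse controls Ardent.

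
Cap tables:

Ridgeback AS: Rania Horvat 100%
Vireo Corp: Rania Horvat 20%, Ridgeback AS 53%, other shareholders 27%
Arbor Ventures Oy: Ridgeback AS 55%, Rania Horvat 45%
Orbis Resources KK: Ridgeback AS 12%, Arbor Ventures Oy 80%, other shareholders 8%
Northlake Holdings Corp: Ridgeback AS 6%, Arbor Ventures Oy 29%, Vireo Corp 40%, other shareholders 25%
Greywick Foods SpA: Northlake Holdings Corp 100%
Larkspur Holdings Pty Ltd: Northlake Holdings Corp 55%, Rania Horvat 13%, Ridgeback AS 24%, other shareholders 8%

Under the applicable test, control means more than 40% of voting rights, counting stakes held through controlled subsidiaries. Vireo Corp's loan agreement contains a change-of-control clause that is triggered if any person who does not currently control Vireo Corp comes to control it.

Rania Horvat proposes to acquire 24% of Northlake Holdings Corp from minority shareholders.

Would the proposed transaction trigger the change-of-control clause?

No

The purchase changes only Rania's holdings, so Rania is the only person who could newly come to control Vireo.
Rania holds 100% of Ridgeback, so Rania controls Ridgeback.
Rania and Ridgeback together hold 20% + 53% = 73% of Vireo, so Rania controls Vireo.
So Rania already controls Vireo before the transaction.
After the purchase, Rania holds 24% of Northlake directly.
Rania controlled Vireo already, so this is not a new person acquiring control; every other person's position is unchanged or reduced.
No new person acquires control, so the clause is not triggered.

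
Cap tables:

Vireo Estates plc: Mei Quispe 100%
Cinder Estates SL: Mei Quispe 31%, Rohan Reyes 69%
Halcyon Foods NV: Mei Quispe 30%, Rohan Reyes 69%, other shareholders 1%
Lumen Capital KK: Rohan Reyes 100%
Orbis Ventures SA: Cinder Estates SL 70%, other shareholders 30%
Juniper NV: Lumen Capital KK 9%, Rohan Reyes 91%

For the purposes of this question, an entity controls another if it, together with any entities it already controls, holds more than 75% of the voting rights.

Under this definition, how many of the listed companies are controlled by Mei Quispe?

Mei holds 100% of Vireo, so Mei controls Vireo.
No other company's threshold is met.
Mei controls 1 company.

1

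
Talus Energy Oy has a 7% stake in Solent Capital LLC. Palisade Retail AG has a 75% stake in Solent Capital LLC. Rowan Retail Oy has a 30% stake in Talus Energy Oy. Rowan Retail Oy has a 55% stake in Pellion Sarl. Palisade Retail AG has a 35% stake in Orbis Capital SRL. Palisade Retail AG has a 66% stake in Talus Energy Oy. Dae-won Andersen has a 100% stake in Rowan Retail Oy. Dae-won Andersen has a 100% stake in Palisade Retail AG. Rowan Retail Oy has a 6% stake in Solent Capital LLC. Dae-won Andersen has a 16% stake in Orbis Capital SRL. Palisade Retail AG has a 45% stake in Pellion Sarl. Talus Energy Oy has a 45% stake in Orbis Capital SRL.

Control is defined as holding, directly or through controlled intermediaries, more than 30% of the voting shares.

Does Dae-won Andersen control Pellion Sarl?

Dae-won holds 100% of Palisade, so Dae-won controls Palisade.
Dae-won holds 100% of Rowan, so Dae-won controls Rowan.
Palisade and Rowan together hold 45% + 55% = 100% of Pellion, so Dae-won controls Pellion.

Yes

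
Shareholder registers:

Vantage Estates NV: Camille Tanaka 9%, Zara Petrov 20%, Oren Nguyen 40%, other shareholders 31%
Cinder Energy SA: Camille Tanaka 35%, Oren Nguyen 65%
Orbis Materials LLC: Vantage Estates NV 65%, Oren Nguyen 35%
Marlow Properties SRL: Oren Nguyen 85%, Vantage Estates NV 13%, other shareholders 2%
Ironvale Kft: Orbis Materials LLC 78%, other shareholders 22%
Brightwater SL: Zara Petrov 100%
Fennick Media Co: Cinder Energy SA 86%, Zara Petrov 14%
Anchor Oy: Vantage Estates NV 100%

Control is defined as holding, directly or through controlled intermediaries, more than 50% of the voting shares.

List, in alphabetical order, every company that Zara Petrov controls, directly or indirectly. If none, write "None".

Brightwater SL

Zara holds 100% of Brightwater, so Zara controls Brightwater.
No other company's threshold is met.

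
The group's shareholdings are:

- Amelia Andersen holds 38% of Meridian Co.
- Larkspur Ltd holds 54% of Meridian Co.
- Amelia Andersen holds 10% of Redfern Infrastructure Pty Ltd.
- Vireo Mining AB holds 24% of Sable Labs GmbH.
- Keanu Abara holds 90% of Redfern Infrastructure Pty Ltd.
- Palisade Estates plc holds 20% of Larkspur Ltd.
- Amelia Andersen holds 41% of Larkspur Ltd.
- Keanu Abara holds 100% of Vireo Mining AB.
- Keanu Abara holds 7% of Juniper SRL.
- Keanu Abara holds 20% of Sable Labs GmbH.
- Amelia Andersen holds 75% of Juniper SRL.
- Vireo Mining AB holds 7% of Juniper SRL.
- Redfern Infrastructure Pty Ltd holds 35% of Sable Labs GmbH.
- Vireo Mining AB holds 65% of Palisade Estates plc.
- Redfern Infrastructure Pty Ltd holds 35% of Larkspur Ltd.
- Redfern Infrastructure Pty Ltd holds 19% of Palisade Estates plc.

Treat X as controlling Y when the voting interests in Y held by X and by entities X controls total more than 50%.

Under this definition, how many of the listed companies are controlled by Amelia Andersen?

1

Amelia holds 75% of Juniper, so Amelia controls Juniper.
No other company's threshold is met.
Amelia controls 1 company.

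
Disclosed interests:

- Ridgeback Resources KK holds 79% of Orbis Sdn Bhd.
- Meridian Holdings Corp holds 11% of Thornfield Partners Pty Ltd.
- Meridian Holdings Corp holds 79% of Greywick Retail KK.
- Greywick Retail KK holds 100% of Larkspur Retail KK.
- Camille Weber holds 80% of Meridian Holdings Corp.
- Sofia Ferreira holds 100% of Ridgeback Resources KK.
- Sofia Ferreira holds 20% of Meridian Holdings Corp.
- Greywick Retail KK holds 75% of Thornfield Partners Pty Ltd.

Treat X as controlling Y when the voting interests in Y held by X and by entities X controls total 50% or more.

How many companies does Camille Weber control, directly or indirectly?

4

Camille holds 80% of Meridian, so Camille controls Meridian.
Meridian holds 79% of Greywick, so Camille controls Greywick.
Greywick and Meridian together hold 75% + 11% = 86% of Thornfield, so Camille controls Thornfield.
Greywick holds 100% of Larkspur, so Camille controls Larkspur.
No other company's threshold is met.
Camille controls 4 companies.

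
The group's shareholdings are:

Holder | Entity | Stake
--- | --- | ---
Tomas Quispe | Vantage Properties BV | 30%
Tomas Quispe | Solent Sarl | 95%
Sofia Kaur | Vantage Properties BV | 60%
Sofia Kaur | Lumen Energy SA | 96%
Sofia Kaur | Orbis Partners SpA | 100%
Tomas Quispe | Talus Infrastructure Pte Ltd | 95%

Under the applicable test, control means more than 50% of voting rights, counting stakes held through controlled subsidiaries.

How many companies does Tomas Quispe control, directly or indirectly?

2

Tomas holds 95% of Solent, so Tomas controls Solent.
Tomas holds 95% of Talus, so Tomas controls Talus.
No other company's threshold is met.
Tomas controls 2 companies.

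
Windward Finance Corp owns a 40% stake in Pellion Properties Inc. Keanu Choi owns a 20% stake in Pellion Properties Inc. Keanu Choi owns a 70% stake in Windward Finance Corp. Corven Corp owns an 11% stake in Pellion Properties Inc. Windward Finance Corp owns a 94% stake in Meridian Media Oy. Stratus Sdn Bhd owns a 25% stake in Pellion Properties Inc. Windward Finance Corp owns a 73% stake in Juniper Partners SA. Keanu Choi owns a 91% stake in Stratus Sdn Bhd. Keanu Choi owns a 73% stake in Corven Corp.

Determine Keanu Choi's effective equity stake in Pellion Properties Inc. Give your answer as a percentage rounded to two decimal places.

Keanu reaches Pellion along 4 paths.
Via Corven: 73% × 11% = 8.03%.
Direct stake: 20% = 20%.
Via Windward: 70% × 40% = 28%.
Via Stratus: 91% × 25% = 22.75%.
Total: 8.03% + 20% + 28% + 22.75% = 78.78%.

78.78%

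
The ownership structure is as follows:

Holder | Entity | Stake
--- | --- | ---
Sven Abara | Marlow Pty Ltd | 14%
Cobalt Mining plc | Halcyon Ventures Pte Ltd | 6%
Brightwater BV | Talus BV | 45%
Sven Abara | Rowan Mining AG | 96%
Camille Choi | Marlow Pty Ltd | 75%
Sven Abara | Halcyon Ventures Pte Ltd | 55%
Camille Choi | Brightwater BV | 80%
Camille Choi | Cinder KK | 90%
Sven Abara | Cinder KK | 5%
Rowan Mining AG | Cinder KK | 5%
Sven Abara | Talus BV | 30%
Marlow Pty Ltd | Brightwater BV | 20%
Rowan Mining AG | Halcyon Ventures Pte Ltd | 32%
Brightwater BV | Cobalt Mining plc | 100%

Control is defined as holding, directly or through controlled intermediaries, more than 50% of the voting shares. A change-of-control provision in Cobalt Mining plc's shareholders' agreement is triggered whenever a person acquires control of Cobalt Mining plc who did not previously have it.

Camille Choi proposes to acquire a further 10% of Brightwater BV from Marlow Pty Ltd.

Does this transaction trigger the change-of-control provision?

No

The purchase adds only to Camille's holdings (Marlow's stake shrinks), so Camille is the only person who could newly come to control Cobalt.
Camille holds 75% of Marlow, so Camille controls Marlow.
Marlow and Camille together hold 20% + 80% = 100% of Brightwater, so Camille controls Brightwater.
Brightwater holds 100% of Cobalt, so Camille controls Cobalt.
So Camille already controls Cobalt before the transaction.
After the purchase, Camille's direct stake in Brightwater rises to 80% + 10% = 90%, and Marlow's stake falls to 10%.
Camille controlled Cobalt already, so this is not a new person acquiring control; every other person's position is unchanged or reduced.
No new person acquires control, so the clause is not triggered.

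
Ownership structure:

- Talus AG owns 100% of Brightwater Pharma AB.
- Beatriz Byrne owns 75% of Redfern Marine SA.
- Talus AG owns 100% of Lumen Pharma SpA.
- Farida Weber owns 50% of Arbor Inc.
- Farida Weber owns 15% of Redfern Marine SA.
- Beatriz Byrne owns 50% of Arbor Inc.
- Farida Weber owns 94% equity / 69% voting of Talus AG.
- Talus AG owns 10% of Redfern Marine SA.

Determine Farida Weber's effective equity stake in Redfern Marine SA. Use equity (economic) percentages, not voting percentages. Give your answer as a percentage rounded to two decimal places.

24.40%

Farida reaches Redfern along 2 paths.
Direct stake: 15% = 15%.
Via Talus: 94% × 10% = 9.4%.
Total: 15% + 9.4% = 24.4%.
Rounded: 24.40%.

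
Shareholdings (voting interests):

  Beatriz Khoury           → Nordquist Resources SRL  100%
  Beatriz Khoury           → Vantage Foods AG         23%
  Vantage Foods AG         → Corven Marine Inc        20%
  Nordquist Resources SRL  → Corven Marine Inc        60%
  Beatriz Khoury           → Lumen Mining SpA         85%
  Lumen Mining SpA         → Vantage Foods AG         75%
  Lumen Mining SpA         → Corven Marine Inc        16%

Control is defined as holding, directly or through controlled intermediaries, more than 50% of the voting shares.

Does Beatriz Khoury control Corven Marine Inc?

Yes

Beatriz holds 85% of Lumen, so Beatriz controls Lumen.
Beatriz holds 100% of Nordquist, so Beatriz controls Nordquist.
Beatriz and Lumen together hold 23% + 75% = 98% of Vantage, so Beatriz controls Vantage.
Nordquist and Vantage and Lumen together hold 60% + 20% + 16% = 96% of Corven, so Beatriz controls Corven.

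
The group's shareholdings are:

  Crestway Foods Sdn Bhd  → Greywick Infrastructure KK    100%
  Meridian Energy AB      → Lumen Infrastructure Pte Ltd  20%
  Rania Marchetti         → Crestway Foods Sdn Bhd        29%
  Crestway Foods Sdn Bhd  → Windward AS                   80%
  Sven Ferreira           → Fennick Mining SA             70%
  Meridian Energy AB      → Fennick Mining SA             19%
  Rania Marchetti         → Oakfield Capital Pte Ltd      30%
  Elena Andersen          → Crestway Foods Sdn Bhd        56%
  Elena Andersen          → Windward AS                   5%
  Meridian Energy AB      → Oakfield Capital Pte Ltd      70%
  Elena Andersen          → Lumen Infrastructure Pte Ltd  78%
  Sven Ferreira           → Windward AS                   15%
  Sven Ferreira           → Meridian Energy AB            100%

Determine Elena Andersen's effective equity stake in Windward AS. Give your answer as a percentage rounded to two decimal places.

49.80%

Elena reaches Windward along 2 paths.
Via Crestway: 56% × 80% = 44.8%.
Direct stake: 5% = 5%.
Total: 44.8% + 5% = 49.8%.
Rounded: 49.80%.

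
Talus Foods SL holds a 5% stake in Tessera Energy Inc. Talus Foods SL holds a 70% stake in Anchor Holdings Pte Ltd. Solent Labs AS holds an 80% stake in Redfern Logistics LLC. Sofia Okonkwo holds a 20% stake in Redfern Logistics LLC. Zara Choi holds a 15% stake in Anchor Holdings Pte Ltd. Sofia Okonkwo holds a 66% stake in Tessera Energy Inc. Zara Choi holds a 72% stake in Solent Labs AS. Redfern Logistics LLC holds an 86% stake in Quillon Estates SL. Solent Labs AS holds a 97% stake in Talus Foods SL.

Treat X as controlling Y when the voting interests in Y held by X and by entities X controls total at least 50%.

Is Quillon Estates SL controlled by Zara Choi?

Zara holds 72% of Solent, so Zara controls Solent.
Solent holds 80% of Redfern, so Zara controls Redfern.
Redfern holds 86% of Quillon, so Zara controls Quillon.

Yes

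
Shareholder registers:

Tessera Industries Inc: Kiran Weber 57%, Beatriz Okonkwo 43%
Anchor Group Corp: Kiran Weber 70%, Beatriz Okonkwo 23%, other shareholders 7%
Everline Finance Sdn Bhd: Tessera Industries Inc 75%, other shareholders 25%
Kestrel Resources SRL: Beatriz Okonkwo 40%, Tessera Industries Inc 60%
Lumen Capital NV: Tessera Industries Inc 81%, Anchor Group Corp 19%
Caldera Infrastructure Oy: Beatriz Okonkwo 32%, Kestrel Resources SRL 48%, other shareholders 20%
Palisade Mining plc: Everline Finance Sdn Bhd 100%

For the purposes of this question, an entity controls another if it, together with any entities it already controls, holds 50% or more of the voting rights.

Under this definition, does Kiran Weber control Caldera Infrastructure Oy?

Kiran holds 57% of Tessera, so Kiran controls Tessera.
Kiran holds 70% of Anchor, so Kiran controls Anchor.
Tessera holds 75% of Everline, so Kiran controls Everline.
Tessera holds 60% of Kestrel, so Kiran controls Kestrel.
Tessera and Anchor together hold 81% + 19% = 100% of Lumen, so Kiran controls Lumen.
Everline holds 100% of Palisade, so Kiran controls Palisade.
In Caldera, Kiran's side holds only 48%, not ≥ 50%.
So Kiran does not control Caldera.

No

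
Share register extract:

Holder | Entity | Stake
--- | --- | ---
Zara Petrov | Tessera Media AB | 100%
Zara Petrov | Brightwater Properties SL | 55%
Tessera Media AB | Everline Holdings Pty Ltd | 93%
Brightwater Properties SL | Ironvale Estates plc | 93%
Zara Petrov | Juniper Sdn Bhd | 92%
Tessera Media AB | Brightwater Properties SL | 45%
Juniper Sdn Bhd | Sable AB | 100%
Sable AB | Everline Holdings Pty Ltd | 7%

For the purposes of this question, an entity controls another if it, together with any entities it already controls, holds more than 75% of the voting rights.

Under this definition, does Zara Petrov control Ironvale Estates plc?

Yes

Zara holds 100% of Tessera, so Zara controls Tessera.
Zara and Tessera together hold 55% + 45% = 100% of Brightwater, so Zara controls Brightwater.
Brightwater holds 93% of Ironvale, so Zara controls Ironvale.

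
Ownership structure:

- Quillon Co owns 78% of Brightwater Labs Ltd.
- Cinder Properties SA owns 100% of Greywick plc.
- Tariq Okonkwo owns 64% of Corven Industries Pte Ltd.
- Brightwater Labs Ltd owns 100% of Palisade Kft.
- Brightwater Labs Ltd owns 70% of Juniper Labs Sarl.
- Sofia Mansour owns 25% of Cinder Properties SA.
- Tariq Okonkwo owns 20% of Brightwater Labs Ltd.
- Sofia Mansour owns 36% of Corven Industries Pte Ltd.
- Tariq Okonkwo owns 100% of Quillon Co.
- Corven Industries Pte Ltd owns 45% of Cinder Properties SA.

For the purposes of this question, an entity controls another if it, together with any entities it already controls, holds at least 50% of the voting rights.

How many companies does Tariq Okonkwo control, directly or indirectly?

5

Tariq holds 64% of Corven, so Tariq controls Corven.
Tariq holds 100% of Quillon, so Tariq controls Quillon.
Tariq and Quillon together hold 20% + 78% = 98% of Brightwater, so Tariq controls Brightwater.
Brightwater holds 70% of Juniper, so Tariq controls Juniper.
Brightwater holds 100% of Palisade, so Tariq controls Palisade.
No other company's threshold is met.
Tariq controls 5 companies.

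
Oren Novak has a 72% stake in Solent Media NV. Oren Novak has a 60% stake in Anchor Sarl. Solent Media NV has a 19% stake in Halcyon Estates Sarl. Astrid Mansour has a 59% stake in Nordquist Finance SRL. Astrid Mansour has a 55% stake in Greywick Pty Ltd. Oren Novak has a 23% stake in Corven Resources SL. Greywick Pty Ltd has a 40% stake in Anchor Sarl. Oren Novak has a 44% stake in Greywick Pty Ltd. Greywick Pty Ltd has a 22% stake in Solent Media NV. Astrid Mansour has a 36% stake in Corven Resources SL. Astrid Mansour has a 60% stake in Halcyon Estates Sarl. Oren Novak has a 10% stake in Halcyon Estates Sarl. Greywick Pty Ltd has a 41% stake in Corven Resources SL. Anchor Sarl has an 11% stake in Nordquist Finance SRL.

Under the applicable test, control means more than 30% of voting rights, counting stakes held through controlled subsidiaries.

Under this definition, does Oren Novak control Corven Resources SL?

Oren holds 44% of Greywick, so Oren controls Greywick.
Oren and Greywick together hold 23% + 41% = 64% of Corven, so Oren controls Corven.

Yes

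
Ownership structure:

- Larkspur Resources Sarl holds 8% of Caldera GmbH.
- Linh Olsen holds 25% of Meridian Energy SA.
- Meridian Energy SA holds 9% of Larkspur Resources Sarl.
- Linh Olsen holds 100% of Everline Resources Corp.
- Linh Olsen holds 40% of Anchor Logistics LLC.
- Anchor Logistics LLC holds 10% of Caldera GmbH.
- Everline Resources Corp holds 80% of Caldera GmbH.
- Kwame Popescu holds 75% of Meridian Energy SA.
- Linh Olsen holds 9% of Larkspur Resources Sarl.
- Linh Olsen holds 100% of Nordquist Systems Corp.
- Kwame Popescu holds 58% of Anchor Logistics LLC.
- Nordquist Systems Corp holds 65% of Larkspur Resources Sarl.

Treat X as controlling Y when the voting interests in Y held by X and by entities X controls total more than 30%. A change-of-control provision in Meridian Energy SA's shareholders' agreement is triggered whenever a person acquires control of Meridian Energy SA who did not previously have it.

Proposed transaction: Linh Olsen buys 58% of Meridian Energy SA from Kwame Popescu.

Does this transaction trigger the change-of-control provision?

The purchase adds only to Linh's holdings (Kwame's stake shrinks), so Linh is the only person who could newly come to control Meridian.
Linh holds 100% of Nordquist, so Linh controls Nordquist.
Linh holds 100% of Everline, so Linh controls Everline.
Nordquist and Linh together hold 65% + 9% = 74% of Larkspur, so Linh controls Larkspur.
Linh holds 40% of Anchor, so Linh controls Anchor.
Anchor and Larkspur and Everline together hold 10% + 8% + 80% = 98% of Caldera, so Linh controls Caldera.
In Meridian, Linh's side holds only 25%, not > 30%.
So before the transaction, Linh does not control Meridian.
After the purchase, Linh's direct stake in Meridian rises to 25% + 58% = 83%, and Kwame's stake falls to 17%.
Linh holds 83% of Meridian, so Linh controls Meridian.
Linh did not control Meridian before and does after, so the clause is triggered.

Yes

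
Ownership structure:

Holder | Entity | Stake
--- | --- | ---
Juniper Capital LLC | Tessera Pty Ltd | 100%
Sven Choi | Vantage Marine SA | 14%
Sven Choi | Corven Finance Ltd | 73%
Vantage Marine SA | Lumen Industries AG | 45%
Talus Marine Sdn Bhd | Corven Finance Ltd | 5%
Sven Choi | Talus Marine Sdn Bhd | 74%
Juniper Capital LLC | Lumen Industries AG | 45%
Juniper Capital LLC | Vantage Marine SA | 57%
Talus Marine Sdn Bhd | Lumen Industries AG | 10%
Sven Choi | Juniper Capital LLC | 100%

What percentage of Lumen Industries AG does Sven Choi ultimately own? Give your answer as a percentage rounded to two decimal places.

84.35%

Sven reaches Lumen along 4 paths.
Via Juniper: 100% × 45% = 45%.
Via Talus: 74% × 10% = 7.4%.
Via Vantage: 14% × 45% = 6.3%.
Via Juniper → Vantage: 100% × 57% × 45% = 25.65%.
Total: 45% + 7.4% + 6.3% + 25.65% = 84.35%.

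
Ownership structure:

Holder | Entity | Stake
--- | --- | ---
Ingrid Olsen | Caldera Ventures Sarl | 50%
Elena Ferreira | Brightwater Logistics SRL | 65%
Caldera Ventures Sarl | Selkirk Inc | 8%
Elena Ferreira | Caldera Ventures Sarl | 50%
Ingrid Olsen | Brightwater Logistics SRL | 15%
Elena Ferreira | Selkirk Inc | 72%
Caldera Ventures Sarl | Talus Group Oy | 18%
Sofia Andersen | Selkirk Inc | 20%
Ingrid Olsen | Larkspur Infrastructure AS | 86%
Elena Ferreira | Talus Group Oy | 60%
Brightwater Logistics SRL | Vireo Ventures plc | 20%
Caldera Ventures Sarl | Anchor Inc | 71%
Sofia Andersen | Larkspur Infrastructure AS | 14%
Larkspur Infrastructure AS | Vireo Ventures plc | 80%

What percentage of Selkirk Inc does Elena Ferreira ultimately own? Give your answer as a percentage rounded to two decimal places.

76.00%

Elena reaches Selkirk along 2 paths.
Via Caldera: 50% × 8% = 4%.
Direct stake: 72% = 72%.
Total: 4% + 72% = 76%.
Rounded: 76.00%.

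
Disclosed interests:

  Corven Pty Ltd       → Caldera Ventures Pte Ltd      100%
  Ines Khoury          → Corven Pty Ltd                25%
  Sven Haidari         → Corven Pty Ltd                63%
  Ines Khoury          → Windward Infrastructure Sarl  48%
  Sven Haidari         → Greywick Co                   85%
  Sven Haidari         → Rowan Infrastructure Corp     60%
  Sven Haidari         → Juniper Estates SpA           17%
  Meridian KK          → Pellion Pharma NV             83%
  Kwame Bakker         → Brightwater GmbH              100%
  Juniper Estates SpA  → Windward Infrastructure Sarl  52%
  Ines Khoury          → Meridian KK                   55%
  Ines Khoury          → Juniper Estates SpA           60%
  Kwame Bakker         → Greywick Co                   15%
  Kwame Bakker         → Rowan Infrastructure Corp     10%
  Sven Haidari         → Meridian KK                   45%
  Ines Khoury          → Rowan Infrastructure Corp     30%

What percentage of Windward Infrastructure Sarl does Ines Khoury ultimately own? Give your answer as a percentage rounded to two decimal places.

Ines reaches Windward along 2 paths.
Via Juniper: 60% × 52% = 31.2%.
Direct stake: 48% = 48%.
Total: 31.2% + 48% = 79.2%.
Rounded: 79.20%.

79.20%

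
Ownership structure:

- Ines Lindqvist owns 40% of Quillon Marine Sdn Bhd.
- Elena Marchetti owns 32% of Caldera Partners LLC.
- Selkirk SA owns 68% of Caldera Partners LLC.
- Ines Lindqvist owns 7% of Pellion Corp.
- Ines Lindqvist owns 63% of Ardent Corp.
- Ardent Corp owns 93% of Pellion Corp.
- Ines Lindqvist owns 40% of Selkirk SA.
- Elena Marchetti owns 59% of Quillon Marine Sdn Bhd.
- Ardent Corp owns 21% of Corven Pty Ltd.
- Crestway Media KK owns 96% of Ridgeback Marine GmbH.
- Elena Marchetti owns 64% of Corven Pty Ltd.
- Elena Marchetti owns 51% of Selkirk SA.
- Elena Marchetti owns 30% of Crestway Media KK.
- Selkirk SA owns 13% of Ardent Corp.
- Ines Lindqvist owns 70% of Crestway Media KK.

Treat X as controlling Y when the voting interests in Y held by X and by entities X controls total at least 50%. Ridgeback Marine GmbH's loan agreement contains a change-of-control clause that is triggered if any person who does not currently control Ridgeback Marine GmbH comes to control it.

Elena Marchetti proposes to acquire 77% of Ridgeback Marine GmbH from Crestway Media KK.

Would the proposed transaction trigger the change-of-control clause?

The purchase adds only to Elena's holdings (Crestway's stake shrinks), so Elena is the only person who could newly come to control Ridgeback.
Elena holds 59% of Quillon, so Elena controls Quillon.
Elena holds 51% of Selkirk, so Elena controls Selkirk.
Elena and Selkirk together hold 32% + 68% = 100% of Caldera, so Elena controls Caldera.
Elena holds 64% of Corven, so Elena controls Corven.
Neither Elena nor any entity Elena controls holds any voting interest in Ridgeback.
So before the transaction, Elena does not control Ridgeback.
After the purchase, Elena holds 77% of Ridgeback directly, and Crestway's stake falls to 19%.
Elena holds 77% of Ridgeback, so Elena controls Ridgeback.
Elena did not control Ridgeback before and does after, so the clause is triggered.

Yes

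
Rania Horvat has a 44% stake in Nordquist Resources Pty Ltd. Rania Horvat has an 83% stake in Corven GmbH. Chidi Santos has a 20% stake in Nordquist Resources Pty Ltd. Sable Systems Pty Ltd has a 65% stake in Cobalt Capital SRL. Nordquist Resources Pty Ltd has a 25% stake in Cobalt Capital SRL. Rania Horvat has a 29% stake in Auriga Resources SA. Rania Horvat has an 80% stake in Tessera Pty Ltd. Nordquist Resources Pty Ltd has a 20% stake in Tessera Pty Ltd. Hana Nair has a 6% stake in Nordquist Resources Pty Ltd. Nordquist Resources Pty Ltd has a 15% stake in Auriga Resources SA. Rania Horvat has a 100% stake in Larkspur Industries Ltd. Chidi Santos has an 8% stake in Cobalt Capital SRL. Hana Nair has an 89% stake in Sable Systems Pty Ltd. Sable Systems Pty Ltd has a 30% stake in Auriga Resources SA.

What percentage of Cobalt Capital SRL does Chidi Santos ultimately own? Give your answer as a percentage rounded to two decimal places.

Chidi reaches Cobalt along 2 paths.
Via Nordquist: 20% × 25% = 5%.
Direct stake: 8% = 8%.
Total: 5% + 8% = 13%.
Rounded: 13.00%.

13.00%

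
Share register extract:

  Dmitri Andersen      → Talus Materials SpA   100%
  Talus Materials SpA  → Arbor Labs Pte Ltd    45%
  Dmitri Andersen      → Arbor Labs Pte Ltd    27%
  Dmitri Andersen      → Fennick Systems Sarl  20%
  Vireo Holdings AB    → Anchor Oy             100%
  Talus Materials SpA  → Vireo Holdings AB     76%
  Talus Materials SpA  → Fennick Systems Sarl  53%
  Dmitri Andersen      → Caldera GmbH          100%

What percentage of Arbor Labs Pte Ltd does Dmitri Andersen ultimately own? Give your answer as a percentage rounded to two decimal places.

72.00%

Dmitri reaches Arbor along 2 paths.
Via Talus: 100% × 45% = 45%.
Direct stake: 27% = 27%.
Total: 45% + 27% = 72%.
Rounded: 72.00%.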